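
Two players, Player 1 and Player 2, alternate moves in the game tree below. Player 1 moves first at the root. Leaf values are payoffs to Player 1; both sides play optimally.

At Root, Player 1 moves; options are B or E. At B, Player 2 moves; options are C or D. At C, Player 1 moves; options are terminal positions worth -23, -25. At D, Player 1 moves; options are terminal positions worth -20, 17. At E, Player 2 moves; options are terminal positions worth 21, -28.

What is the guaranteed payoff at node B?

-23

C: max(-23, -25) = -23
D: max(-20, 17) = 17
B: min(-23, 17) = -23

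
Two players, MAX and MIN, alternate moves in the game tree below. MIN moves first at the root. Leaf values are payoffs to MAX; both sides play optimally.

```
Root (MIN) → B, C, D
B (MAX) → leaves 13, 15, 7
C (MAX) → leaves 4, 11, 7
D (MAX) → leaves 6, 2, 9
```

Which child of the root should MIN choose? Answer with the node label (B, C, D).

B (MAX): max(13, 15, 7) = 15
C (MAX): max(4, 11, 7) = 11
D (MAX): max(6, 2, 9) = 9
Root (MIN): min(15, 11, 9) = 9
MIN picks the child with the lowest value: D (value 9).

D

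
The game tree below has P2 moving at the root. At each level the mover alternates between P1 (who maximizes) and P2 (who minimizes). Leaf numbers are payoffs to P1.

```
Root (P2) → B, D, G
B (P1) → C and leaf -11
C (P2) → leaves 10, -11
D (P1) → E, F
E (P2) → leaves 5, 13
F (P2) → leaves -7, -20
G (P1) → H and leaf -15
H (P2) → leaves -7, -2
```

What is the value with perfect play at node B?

C: min(10, -11) = -11
B: max(-11, -11) = -11

-11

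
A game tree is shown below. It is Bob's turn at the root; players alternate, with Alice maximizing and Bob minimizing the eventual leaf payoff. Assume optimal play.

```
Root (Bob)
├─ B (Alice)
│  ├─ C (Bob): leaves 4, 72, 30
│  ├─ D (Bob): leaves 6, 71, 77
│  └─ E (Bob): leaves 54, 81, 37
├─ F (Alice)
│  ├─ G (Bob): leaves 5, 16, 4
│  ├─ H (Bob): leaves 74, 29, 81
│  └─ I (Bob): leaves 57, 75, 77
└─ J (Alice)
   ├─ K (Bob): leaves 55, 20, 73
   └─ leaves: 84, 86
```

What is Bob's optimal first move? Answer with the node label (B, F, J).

C (Bob): min(4, 72, 30) = 4
D (Bob): min(6, 71, 77) = 6
E (Bob): min(54, 81, 37) = 37
B (Alice): max(4, 6, 37) = 37
G (Bob): min(5, 16, 4) = 4
H (Bob): min(74, 29, 81) = 29
I (Bob): min(57, 75, 77) = 57
F (Alice): max(4, 29, 57) = 57
K (Bob): min(55, 20, 73) = 20
J (Alice): max(20, 84, 86) = 86
Root (Bob): min(37, 57, 86) = 37
Bob picks the child with the lowest value: B (value 37).

B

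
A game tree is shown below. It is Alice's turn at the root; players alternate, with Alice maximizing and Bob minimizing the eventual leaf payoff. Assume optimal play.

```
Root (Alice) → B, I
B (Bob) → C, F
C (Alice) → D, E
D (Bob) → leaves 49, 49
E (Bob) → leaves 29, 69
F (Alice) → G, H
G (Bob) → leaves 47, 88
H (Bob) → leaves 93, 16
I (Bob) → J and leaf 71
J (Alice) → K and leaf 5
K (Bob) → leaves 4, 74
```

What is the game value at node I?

5

K: min(4, 74) = 4
J: max(4, 5) = 5
I: min(5, 71) = 5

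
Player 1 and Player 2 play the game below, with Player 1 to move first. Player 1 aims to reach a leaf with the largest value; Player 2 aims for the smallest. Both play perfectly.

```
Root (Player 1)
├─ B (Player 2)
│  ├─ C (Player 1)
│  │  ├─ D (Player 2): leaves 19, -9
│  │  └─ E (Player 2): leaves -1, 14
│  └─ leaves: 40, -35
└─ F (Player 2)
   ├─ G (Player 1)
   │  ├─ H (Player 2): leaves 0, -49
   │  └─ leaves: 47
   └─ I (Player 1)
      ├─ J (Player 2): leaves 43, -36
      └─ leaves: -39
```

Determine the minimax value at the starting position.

D (Player 2): min(19, -9) = -9
E (Player 2): min(-1, 14) = -1
C (Player 1): max(-9, -1) = -1
B (Player 2): min(-1, 40, -35) = -35
H (Player 2): min(0, -49) = -49
G (Player 1): max(-49, 47) = 47
J (Player 2): min(43, -36) = -36
I (Player 1): max(-36, -39) = -36
F (Player 2): min(47, -36) = -36
Root (Player 1): max(-35, -36) = -35

-35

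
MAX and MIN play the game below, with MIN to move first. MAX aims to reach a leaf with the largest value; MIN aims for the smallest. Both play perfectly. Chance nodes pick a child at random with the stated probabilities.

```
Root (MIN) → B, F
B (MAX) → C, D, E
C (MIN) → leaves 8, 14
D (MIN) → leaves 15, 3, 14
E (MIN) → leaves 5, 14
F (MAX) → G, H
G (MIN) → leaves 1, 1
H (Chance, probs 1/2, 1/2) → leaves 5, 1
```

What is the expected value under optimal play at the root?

3

C (MIN): min(8, 14) = 8
D (MIN): min(15, 3, 14) = 3
E (MIN): min(5, 14) = 5
B (MAX): max(8, 3, 5) = 8
G (MIN): min(1, 1) = 1
H (Chance): 1/2·5 + 1/2·1 = 3
F (MAX): max(1, 3) = 3
Root (MIN): min(8, 3) = 3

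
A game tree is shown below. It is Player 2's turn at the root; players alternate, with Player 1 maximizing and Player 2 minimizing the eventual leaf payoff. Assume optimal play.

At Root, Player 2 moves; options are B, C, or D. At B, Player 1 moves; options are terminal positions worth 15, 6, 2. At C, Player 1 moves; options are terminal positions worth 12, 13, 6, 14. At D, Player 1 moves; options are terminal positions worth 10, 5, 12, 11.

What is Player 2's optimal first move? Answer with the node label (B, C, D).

B (Player 1): max(15, 6, 2) = 15
C (Player 1): max(12, 13, 6, 14) = 14
D (Player 1): max(10, 5, 12, 11) = 12
Root (Player 2): min(15, 14, 12) = 12
Player 2 picks the child with the lowest value: D (value 12).

D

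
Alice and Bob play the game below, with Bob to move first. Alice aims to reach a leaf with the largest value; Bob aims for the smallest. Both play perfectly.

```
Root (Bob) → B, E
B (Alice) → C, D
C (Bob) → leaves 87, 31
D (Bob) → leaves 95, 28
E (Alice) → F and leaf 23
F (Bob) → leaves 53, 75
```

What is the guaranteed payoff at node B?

31

C: min(87, 31) = 31
D: min(95, 28) = 28
B: max(31, 28) = 31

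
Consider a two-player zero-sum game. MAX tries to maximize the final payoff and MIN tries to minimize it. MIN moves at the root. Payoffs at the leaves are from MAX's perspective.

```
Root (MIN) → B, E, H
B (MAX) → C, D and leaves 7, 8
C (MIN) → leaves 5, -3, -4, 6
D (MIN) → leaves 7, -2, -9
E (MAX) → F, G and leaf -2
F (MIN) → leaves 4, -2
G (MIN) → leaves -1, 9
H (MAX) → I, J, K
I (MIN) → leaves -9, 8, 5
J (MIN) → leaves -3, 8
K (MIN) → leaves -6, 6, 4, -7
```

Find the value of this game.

C (MIN): min(5, -3, -4, 6) = -4
D (MIN): min(7, -2, -9) = -9
B (MAX): max(-4, -9, 7, 8) = 8
F (MIN): min(4, -2) = -2
G (MIN): min(-1, 9) = -1
E (MAX): max(-2, -1, -2) = -1
I (MIN): min(-9, 8, 5) = -9
J (MIN): min(-3, 8) = -3
K (MIN): min(-6, 6, 4, -7) = -7
H (MAX): max(-9, -3, -7) = -3
Root (MIN): min(8, -1, -3) = -3

-3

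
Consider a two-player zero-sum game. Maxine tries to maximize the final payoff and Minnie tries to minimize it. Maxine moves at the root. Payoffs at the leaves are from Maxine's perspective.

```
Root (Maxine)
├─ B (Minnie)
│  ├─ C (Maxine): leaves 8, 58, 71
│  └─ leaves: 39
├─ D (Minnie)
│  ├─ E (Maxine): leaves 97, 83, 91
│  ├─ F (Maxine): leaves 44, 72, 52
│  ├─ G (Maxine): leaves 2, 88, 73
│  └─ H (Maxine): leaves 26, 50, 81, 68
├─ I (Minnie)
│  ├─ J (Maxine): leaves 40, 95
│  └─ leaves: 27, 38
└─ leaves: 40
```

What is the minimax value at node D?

72

E: max(97, 83, 91) = 97
F: max(44, 72, 52) = 72
G: max(2, 88, 73) = 88
H: max(26, 50, 81, 68) = 81
D: min(97, 72, 88, 81) = 72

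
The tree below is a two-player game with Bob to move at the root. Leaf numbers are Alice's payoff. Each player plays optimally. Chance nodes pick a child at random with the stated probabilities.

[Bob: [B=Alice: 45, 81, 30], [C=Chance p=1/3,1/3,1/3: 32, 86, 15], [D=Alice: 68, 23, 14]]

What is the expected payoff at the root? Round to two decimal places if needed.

44.33

B (Alice): max(45, 81, 30) = 81
C (Chance): 1/3·32 + 1/3·86 + 1/3·15 = 44.33
D (Alice): max(68, 23, 14) = 68
Root (Bob): min(81, 44.33, 68) = 44.33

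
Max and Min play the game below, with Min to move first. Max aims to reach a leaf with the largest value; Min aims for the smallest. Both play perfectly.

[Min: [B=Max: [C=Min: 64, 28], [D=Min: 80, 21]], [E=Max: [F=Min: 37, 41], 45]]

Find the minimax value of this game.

28

C (Min): min(64, 28) = 28
D (Min): min(80, 21) = 21
B (Max): max(28, 21) = 28
F (Min): min(37, 41) = 37
E (Max): max(37, 45) = 45
Root (Min): min(28, 45) = 28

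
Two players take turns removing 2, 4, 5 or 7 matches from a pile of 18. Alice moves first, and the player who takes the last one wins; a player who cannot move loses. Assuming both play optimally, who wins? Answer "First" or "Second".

Second

i:   0  1  2  3  4  5  6  7  8  9 10 11 12 13 14 15 16 17 18
     L  L  W  W  W  W  W  W  W  L  L  W  W  W  W  W  W  W  L
Position 18 is L, so the second player wins.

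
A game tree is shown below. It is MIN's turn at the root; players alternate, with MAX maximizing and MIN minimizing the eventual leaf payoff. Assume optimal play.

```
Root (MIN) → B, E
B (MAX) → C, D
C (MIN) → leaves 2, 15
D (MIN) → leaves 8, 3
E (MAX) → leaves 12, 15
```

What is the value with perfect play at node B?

C: min(2, 15) = 2
D: min(8, 3) = 3
B: max(2, 3) = 3

3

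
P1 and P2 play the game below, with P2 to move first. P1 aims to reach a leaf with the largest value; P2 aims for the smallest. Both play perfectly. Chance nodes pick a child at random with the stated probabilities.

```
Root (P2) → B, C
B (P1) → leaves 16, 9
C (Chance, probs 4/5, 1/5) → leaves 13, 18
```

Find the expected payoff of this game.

B (P1): max(16, 9) = 16
C (Chance): 4/5·13 + 1/5·18 = 14
Root (P2): min(16, 14) = 14

14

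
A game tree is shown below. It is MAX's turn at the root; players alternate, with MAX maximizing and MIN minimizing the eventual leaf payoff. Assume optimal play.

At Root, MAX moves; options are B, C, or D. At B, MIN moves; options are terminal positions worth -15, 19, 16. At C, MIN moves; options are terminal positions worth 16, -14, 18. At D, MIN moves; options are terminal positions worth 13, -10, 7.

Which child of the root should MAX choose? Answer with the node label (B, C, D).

D

B (MIN): min(-15, 19, 16) = -15
C (MIN): min(16, -14, 18) = -14
D (MIN): min(13, -10, 7) = -10
Root (MAX): max(-15, -14, -10) = -10
MAX picks the child with the highest value: D (value -10).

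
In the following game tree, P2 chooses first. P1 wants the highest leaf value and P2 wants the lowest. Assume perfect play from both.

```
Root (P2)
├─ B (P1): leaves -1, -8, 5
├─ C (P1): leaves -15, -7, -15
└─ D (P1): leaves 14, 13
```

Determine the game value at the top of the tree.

B (P1): max(-1, -8, 5) = 5
C (P1): max(-15, -7, -15) = -7
D (P1): max(14, 13) = 14
Root (P2): min(5, -7, 14) = -7

-7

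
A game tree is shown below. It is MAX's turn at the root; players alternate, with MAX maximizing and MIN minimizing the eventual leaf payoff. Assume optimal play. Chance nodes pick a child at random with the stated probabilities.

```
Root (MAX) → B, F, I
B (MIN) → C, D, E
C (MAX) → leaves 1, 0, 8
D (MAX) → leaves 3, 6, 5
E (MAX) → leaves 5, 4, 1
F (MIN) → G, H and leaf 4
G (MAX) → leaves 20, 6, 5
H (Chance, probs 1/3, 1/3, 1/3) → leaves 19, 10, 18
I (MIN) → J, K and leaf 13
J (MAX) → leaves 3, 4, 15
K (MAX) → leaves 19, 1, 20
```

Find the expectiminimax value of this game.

C (MAX): max(1, 0, 8) = 8
D (MAX): max(3, 6, 5) = 6
E (MAX): max(5, 4, 1) = 5
B (MIN): min(8, 6, 5) = 5
G (MAX): max(20, 6, 5) = 20
H (Chance): 1/3·19 + 1/3·10 + 1/3·18 = 15.67
F (MIN): min(20, 15.67, 4) = 4
J (MAX): max(3, 4, 15) = 15
K (MAX): max(19, 1, 20) = 20
I (MIN): min(15, 20, 13) = 13
Root (MAX): max(5, 4, 13) = 13

13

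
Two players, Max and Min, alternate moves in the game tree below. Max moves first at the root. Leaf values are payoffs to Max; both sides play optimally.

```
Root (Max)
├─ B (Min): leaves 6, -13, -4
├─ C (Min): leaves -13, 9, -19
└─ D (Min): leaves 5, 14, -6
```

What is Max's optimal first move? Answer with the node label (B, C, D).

B (Min): min(6, -13, -4) = -13
C (Min): min(-13, 9, -19) = -19
D (Min): min(5, 14, -6) = -6
Root (Max): max(-13, -19, -6) = -6
Max picks the child with the highest value: D (value -6).

D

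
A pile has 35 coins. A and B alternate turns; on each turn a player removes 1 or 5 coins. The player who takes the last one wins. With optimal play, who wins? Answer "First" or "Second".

Positions where the player to move wins (W) vs loses (L):
i:   0  1  2  3  4  5  6  7  8  9 10 11 12 13 14 15 16 17 18 19 20 21 22 23 24 25 26 27 28 29 30 31 32 33 34 35
     L  W  L  W  L  W  L  W  L  W  L  W  L  W  L  W  L  W  L  W  L  W  L  W  L  W  L  W  L  W  L  W  L  W  L  W
Position 35 is W, so the first player wins.

First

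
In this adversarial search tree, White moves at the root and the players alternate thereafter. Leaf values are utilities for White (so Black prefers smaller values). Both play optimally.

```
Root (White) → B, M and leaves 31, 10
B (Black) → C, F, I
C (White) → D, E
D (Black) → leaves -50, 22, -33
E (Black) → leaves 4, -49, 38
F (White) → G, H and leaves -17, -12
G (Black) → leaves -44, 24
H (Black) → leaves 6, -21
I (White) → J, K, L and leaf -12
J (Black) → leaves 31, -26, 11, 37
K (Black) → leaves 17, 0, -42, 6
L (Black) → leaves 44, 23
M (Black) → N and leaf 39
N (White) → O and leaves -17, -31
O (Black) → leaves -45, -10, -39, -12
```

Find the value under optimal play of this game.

31

D (Black): min(-50, 22, -33) = -50
E (Black): min(4, -49, 38) = -49
C (White): max(-50, -49) = -49
G (Black): min(-44, 24) = -44
H (Black): min(6, -21) = -21
F (White): max(-44, -21, -17, -12) = -12
J (Black): min(31, -26, 11, 37) = -26
K (Black): min(17, 0, -42, 6) = -42
L (Black): min(44, 23) = 23
I (White): max(-26, -42, 23, -12) = 23
B (Black): min(-49, -12, 23) = -49
O (Black): min(-45, -10, -39, -12) = -45
N (White): max(-45, -17, -31) = -17
M (Black): min(-17, 39) = -17
Root (White): max(-49, -17, 31, 10) = 31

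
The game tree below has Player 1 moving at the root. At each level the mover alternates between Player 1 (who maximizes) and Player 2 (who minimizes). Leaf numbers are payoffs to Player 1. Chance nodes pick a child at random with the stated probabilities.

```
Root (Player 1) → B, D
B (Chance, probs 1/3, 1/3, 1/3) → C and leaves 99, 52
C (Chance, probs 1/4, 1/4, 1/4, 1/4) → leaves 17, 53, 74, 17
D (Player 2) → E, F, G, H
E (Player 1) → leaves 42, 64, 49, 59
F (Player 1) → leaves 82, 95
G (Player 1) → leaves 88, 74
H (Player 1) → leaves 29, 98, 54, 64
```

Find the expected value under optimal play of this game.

C (Chance): 1/4·17 + 1/4·53 + 1/4·74 + 1/4·17 = 40.25
B (Chance): 1/3·40.25 + 1/3·99 + 1/3·52 = 63.75
E (Player 1): max(42, 64, 49, 59) = 64
F (Player 1): max(82, 95) = 95
G (Player 1): max(88, 74) = 88
H (Player 1): max(29, 98, 54, 64) = 98
D (Player 2): min(64, 95, 88, 98) = 64
Root (Player 1): max(63.75, 64) = 64

64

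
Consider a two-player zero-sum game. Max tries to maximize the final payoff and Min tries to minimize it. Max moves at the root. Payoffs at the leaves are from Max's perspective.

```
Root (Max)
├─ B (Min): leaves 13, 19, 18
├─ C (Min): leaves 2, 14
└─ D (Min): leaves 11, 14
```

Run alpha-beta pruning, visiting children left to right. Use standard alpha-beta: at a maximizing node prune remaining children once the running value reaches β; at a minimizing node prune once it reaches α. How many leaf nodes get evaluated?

B [α=-∞,β=+∞]: v=13
C [α=13,β=+∞]: v=2 after child 1 ≤ α → α-cutoff, skip 1
D [α=13,β=+∞]: v=11 after child 1 ≤ α → α-cutoff, skip 1
Root [α=-∞,β=+∞]: v=13
Leaves evaluated: 5 of 7.

5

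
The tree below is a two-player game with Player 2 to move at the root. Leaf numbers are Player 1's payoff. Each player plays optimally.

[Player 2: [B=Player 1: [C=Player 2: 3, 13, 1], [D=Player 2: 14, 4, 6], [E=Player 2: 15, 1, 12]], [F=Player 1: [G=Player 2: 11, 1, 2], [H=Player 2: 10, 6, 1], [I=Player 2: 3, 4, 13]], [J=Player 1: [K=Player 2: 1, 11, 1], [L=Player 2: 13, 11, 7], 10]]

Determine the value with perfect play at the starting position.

3

C (Player 2): min(3, 13, 1) = 1
D (Player 2): min(14, 4, 6) = 4
E (Player 2): min(15, 1, 12) = 1
B (Player 1): max(1, 4, 1) = 4
G (Player 2): min(11, 1, 2) = 1
H (Player 2): min(10, 6, 1) = 1
I (Player 2): min(3, 4, 13) = 3
F (Player 1): max(1, 1, 3) = 3
K (Player 2): min(1, 11, 1) = 1
L (Player 2): min(13, 11, 7) = 7
J (Player 1): max(1, 7, 10) = 10
Root (Player 2): min(4, 3, 10) = 3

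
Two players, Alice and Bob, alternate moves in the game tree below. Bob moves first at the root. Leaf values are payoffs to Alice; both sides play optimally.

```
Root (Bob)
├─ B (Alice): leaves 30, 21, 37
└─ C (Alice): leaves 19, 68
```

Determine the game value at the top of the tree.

37

B (Alice): max(30, 21, 37) = 37
C (Alice): max(19, 68) = 68
Root (Bob): min(37, 68) = 37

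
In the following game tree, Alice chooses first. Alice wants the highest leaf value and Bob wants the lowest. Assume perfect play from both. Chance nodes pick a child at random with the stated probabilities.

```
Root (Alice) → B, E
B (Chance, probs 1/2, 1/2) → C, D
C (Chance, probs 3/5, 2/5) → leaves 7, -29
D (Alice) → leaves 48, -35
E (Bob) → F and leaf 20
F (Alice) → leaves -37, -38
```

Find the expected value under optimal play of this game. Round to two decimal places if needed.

C (Chance): 3/5·7 + 2/5·-29 = -7.4
D (Alice): max(48, -35) = 48
B (Chance): 1/2·-7.4 + 1/2·48 = 20.3
F (Alice): max(-37, -38) = -37
E (Bob): min(-37, 20) = -37
Root (Alice): max(20.3, -37) = 20.3

20.3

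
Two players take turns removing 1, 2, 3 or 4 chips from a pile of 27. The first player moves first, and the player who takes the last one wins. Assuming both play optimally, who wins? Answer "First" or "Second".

First

Mark each pile size as W (mover wins) or L (mover loses):
i:   0  1  2  3  4  5  6  7  8  9 10 11 12 13 14 15 16 17 18 19 20 21 22 23 24 25 26 27
     L  W  W  W  W  L  W  W  W  W  L  W  W  W  W  L  W  W  W  W  L  W  W  W  W  L  W  W
Position 27 is W, so the first player wins.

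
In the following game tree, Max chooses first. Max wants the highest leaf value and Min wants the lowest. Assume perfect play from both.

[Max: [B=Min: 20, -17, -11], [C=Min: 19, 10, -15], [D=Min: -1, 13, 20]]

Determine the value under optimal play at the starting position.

B (Min): min(20, -17, -11) = -17
C (Min): min(19, 10, -15) = -15
D (Min): min(-1, 13, 20) = -1
Root (Max): max(-17, -15, -1) = -1

-1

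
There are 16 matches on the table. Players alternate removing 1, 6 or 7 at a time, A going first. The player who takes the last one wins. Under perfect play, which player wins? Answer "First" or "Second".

Second

Compute winning (W) and losing (L) positions by backward induction:
i:   0  1  2  3  4  5  6  7  8  9 10 11 12 13 14 15 16
     L  W  L  W  L  W  W  W  W  W  W  W  L  W  L  W  L
Position 16 is L, so the second player wins.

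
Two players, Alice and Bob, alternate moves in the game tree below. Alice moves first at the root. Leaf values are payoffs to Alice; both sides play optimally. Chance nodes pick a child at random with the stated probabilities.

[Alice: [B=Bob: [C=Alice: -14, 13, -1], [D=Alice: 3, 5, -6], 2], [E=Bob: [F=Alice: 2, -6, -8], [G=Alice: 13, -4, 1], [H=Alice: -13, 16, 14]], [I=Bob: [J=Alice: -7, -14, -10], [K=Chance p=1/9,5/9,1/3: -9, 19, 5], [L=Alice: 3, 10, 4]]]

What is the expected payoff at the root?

2

C (Alice): max(-14, 13, -1) = 13
D (Alice): max(3, 5, -6) = 5
B (Bob): min(13, 5, 2) = 2
F (Alice): max(2, -6, -8) = 2
G (Alice): max(13, -4, 1) = 13
H (Alice): max(-13, 16, 14) = 16
E (Bob): min(2, 13, 16) = 2
J (Alice): max(-7, -14, -10) = -7
K (Chance): 1/9·-9 + 5/9·19 + 1/3·5 = 11.22
L (Alice): max(3, 10, 4) = 10
I (Bob): min(-7, 11.22, 10) = -7
Root (Alice): max(2, 2, -7) = 2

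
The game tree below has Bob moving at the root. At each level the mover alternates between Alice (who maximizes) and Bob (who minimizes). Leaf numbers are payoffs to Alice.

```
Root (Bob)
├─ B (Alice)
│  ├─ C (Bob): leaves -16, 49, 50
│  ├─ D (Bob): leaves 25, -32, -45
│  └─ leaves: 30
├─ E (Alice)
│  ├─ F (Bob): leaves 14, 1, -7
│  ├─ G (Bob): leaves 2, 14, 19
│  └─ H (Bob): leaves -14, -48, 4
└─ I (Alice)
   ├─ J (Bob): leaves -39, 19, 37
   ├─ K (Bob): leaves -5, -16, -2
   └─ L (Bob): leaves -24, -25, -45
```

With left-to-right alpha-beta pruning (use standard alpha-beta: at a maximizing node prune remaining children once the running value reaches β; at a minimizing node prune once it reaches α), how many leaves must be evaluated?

C [α=-∞,β=+∞]: v=-16
D [α=-16,β=+∞]: v=-32 after child 2 ≤ α → α-cutoff, skip 1
B [α=-∞,β=+∞]: v=30
F [α=-∞,β=30]: v=-7
G [α=-7,β=30]: v=2
H [α=2,β=30]: v=-14 after child 1 ≤ α → α-cutoff, skip 2
E [α=-∞,β=30]: v=2
J [α=-∞,β=2]: v=-39
K [α=-39,β=2]: v=-16
L [α=-16,β=2]: v=-24 after child 1 ≤ α → α-cutoff, skip 2
I [α=-∞,β=2]: v=-16
Root [α=-∞,β=+∞]: v=-16
Leaves evaluated: 20 of 25.

20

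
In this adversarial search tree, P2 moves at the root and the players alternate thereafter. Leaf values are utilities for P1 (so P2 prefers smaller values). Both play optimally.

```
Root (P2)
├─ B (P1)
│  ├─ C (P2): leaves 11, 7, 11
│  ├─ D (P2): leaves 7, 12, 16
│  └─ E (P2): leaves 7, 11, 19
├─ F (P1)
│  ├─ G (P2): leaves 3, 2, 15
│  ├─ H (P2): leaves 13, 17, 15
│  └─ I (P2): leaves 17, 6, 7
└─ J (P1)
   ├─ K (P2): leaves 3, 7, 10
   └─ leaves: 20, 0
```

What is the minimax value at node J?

20

K: min(3, 7, 10) = 3
J: max(3, 20, 0) = 20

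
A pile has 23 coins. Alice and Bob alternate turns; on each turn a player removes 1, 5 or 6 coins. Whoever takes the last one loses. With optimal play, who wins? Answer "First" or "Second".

Compute winning (W) and losing (L) positions by backward induction:
i:   0  1  2  3  4  5  6  7  8  9 10 11 12 13 14 15 16 17 18 19 20 21 22 23
     W  L  W  L  W  L  W  W  W  W  W  W  L  W  L  W  L  W  W  W  W  W  W  L
Position 23 is L, so the second player wins.

Second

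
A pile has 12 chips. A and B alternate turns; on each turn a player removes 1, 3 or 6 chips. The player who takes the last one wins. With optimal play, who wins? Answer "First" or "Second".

Mark each pile size as W (mover wins) or L (mover loses):
i:   0  1  2  3  4  5  6  7  8  9 10 11 12
     L  W  L  W  L  W  W  W  W  L  W  L  W
Position 12 is W, so the first player wins.

First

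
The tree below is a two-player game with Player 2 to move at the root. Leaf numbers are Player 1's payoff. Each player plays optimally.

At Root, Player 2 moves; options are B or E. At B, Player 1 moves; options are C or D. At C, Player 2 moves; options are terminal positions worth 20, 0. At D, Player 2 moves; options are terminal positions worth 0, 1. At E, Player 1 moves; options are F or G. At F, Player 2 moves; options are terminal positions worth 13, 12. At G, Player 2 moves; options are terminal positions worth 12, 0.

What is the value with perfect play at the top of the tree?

C (Player 2): min(20, 0) = 0
D (Player 2): min(0, 1) = 0
B (Player 1): max(0, 0) = 0
F (Player 2): min(13, 12) = 12
G (Player 2): min(12, 0) = 0
E (Player 1): max(12, 0) = 12
Root (Player 2): min(0, 12) = 0

0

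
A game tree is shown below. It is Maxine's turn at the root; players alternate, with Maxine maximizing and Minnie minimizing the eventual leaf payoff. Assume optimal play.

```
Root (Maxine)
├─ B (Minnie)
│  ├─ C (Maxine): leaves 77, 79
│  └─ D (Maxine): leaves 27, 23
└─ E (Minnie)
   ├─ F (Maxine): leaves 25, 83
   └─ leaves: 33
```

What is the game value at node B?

C: max(77, 79) = 79
D: max(27, 23) = 27
B: min(79, 27) = 27

27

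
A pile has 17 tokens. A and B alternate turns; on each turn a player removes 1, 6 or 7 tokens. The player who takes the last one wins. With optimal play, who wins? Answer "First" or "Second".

First

Mark each pile size as W (mover wins) or L (mover loses):
i:   0  1  2  3  4  5  6  7  8  9 10 11 12 13 14 15 16 17
     L  W  L  W  L  W  W  W  W  W  W  W  L  W  L  W  L  W
Position 17 is W, so the first player wins.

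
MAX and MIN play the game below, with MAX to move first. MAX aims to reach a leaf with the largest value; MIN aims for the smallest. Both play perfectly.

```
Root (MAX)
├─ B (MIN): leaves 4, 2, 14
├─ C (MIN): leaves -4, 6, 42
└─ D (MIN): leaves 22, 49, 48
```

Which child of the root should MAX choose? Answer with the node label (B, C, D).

B (MIN): min(4, 2, 14) = 2
C (MIN): min(-4, 6, 42) = -4
D (MIN): min(22, 49, 48) = 22
Root (MAX): max(2, -4, 22) = 22
MAX picks the child with the highest value: D (value 22).

D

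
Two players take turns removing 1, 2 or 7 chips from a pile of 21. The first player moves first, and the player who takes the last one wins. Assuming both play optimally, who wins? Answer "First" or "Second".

i:   0  1  2  3  4  5  6  7  8  9 10 11 12 13 14 15 16 17 18 19 20 21
     L  W  W  L  W  W  L  W  W  L  W  W  L  W  W  L  W  W  L  W  W  L
Position 21 is L, so the second player wins.

Second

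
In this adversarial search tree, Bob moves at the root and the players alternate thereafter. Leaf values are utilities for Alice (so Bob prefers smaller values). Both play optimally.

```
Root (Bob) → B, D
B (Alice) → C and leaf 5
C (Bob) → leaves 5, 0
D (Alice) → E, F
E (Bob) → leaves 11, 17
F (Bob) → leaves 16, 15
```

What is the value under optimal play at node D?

E: min(11, 17) = 11
F: min(16, 15) = 15
D: max(11, 15) = 15

15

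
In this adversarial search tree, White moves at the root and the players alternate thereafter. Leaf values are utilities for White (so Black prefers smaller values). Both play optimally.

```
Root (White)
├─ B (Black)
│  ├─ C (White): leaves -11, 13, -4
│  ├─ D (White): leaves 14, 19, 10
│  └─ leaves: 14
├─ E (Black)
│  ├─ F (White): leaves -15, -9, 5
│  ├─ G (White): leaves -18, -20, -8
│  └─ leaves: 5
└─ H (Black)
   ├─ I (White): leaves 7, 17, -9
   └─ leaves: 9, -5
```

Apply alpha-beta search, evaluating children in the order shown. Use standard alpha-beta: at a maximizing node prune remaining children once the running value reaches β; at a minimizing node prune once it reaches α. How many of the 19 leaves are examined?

C [α=-∞,β=+∞]: v=13
D [α=-∞,β=13]: v=14 after child 1 ≥ β → β-cutoff, skip 2
B [α=-∞,β=+∞]: v=13
F [α=13,β=+∞]: v=5
E [α=13,β=+∞]: v=5 after child 1 ≤ α → α-cutoff, skip 2
I [α=13,β=+∞]: v=17
H [α=13,β=+∞]: v=9 after child 2 ≤ α → α-cutoff, skip 1
Root [α=-∞,β=+∞]: v=13
Leaves evaluated: 12 of 19.

12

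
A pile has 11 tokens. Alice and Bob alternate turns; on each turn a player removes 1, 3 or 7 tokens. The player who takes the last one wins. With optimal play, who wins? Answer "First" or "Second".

Positions where the player to move wins (W) vs loses (L):
i:   0  1  2  3  4  5  6  7  8  9 10 11
     L  W  L  W  L  W  L  W  L  W  L  W
Position 11 is W, so the first player wins.

First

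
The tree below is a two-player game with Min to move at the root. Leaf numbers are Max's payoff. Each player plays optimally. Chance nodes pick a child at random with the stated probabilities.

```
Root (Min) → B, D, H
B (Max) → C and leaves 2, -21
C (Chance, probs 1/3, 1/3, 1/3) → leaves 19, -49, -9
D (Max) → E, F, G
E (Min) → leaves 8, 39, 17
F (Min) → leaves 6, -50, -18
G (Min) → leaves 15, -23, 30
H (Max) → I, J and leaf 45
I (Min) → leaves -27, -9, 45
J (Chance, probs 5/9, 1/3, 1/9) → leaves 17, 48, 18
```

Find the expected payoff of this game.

2

C (Chance): 1/3·19 + 1/3·-49 + 1/3·-9 = -13
B (Max): max(-13, 2, -21) = 2
E (Min): min(8, 39, 17) = 8
F (Min): min(6, -50, -18) = -50
G (Min): min(15, -23, 30) = -23
D (Max): max(8, -50, -23) = 8
I (Min): min(-27, -9, 45) = -27
J (Chance): 5/9·17 + 1/3·48 + 1/9·18 = 27.44
H (Max): max(-27, 27.44, 45) = 45
Root (Min): min(2, 8, 45) = 2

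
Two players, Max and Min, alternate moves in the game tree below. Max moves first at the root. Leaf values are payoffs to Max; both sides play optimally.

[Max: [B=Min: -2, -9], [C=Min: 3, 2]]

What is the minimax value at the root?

B (Min): min(-2, -9) = -9
C (Min): min(3, 2) = 2
Root (Max): max(-9, 2) = 2

2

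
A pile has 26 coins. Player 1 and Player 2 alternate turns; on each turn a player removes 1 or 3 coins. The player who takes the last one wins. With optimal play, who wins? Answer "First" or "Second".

Second

i:   0  1  2  3  4  5  6  7  8  9 10 11 12 13 14 15 16 17 18 19 20 21 22 23 24 25 26
     L  W  L  W  L  W  L  W  L  W  L  W  L  W  L  W  L  W  L  W  L  W  L  W  L  W  L
Position 26 is L, so the second player wins.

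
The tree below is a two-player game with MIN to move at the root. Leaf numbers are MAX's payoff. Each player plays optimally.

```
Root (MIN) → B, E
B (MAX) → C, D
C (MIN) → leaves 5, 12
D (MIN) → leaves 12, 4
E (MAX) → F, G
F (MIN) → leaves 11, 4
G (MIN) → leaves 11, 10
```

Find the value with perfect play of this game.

5

C (MIN): min(5, 12) = 5
D (MIN): min(12, 4) = 4
B (MAX): max(5, 4) = 5
F (MIN): min(11, 4) = 4
G (MIN): min(11, 10) = 10
E (MAX): max(4, 10) = 10
Root (MIN): min(5, 10) = 5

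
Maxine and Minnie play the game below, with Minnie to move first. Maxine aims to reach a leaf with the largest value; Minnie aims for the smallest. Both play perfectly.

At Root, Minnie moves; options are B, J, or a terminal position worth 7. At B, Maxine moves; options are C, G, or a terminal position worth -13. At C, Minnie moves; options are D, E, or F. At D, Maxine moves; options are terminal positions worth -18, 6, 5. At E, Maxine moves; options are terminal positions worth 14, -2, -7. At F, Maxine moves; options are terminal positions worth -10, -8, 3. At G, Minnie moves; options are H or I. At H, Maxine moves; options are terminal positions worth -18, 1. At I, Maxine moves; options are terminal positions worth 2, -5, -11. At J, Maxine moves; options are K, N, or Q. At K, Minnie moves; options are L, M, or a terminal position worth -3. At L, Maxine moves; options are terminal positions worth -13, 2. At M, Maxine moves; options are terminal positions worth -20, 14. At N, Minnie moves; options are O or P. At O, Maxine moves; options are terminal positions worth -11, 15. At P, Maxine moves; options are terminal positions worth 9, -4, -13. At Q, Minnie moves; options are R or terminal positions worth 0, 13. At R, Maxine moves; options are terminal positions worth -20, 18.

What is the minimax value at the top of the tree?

3

D (Maxine): max(-18, 6, 5) = 6
E (Maxine): max(14, -2, -7) = 14
F (Maxine): max(-10, -8, 3) = 3
C (Minnie): min(6, 14, 3) = 3
H (Maxine): max(-18, 1) = 1
I (Maxine): max(2, -5, -11) = 2
G (Minnie): min(1, 2) = 1
B (Maxine): max(3, 1, -13) = 3
L (Maxine): max(-13, 2) = 2
M (Maxine): max(-20, 14) = 14
K (Minnie): min(2, 14, -3) = -3
O (Maxine): max(-11, 15) = 15
P (Maxine): max(9, -4, -13) = 9
N (Minnie): min(15, 9) = 9
R (Maxine): max(-20, 18) = 18
Q (Minnie): min(18, 0, 13) = 0
J (Maxine): max(-3, 9, 0) = 9
Root (Minnie): min(3, 9, 7) = 3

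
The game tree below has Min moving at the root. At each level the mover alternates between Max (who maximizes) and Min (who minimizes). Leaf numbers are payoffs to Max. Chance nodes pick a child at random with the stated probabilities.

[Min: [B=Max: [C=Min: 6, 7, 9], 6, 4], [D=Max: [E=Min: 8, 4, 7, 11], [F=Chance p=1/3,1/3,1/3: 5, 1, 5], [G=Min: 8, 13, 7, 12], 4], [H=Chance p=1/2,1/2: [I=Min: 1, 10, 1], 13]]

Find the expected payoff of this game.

6

C (Min): min(6, 7, 9) = 6
B (Max): max(6, 6, 4) = 6
E (Min): min(8, 4, 7, 11) = 4
F (Chance): 1/3·5 + 1/3·1 + 1/3·5 = 3.67
G (Min): min(8, 13, 7, 12) = 7
D (Max): max(4, 3.67, 7, 4) = 7
I (Min): min(1, 10, 1) = 1
H (Chance): 1/2·1 + 1/2·13 = 7
Root (Min): min(6, 7, 7) = 6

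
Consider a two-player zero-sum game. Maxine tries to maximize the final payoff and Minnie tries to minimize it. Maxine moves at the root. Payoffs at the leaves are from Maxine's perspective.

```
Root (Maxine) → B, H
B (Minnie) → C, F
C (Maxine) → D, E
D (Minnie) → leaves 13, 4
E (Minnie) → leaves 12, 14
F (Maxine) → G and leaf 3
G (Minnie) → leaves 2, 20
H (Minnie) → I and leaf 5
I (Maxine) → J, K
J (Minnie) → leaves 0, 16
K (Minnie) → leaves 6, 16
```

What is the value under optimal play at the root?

D (Minnie): min(13, 4) = 4
E (Minnie): min(12, 14) = 12
C (Maxine): max(4, 12) = 12
G (Minnie): min(2, 20) = 2
F (Maxine): max(2, 3) = 3
B (Minnie): min(12, 3) = 3
J (Minnie): min(0, 16) = 0
K (Minnie): min(6, 16) = 6
I (Maxine): max(0, 6) = 6
H (Minnie): min(6, 5) = 5
Root (Maxine): max(3, 5) = 5

5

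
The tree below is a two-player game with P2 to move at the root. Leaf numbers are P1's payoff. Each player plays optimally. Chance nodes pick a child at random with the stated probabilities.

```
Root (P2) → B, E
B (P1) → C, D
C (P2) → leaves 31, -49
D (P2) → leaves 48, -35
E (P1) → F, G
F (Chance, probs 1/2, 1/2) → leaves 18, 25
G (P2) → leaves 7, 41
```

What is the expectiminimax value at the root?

-35

C (P2): min(31, -49) = -49
D (P2): min(48, -35) = -35
B (P1): max(-49, -35) = -35
F (Chance): 1/2·18 + 1/2·25 = 21.5
G (P2): min(7, 41) = 7
E (P1): max(21.5, 7) = 21.5
Root (P2): min(-35, 21.5) = -35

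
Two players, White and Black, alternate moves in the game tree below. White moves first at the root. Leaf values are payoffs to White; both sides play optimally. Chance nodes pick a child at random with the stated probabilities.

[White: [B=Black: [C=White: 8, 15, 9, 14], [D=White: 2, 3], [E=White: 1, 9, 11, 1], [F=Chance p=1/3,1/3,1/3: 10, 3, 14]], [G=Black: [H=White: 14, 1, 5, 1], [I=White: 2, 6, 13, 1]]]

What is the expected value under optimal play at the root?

13

C (White): max(8, 15, 9, 14) = 15
D (White): max(2, 3) = 3
E (White): max(1, 9, 11, 1) = 11
F (Chance): 1/3·10 + 1/3·3 + 1/3·14 = 9
B (Black): min(15, 3, 11, 9) = 3
H (White): max(14, 1, 5, 1) = 14
I (White): max(2, 6, 13, 1) = 13
G (Black): min(14, 13) = 13
Root (White): max(3, 13) = 13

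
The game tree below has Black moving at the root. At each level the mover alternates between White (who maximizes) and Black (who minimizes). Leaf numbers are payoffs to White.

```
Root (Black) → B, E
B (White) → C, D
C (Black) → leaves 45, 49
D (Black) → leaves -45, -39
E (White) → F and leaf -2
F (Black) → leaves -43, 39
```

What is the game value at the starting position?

-2

C (Black): min(45, 49) = 45
D (Black): min(-45, -39) = -45
B (White): max(45, -45) = 45
F (Black): min(-43, 39) = -43
E (White): max(-43, -2) = -2
Root (Black): min(45, -2) = -2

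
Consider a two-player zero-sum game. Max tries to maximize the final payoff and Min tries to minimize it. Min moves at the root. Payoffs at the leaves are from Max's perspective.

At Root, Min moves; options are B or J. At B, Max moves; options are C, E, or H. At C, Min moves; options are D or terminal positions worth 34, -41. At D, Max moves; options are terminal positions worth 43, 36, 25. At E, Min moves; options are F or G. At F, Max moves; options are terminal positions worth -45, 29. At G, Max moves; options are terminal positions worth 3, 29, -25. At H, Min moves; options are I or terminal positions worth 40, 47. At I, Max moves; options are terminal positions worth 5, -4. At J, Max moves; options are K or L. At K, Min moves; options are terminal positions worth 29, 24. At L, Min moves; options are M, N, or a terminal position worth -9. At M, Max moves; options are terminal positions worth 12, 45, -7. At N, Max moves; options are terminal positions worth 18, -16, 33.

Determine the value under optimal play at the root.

D (Max): max(43, 36, 25) = 43
C (Min): min(43, 34, -41) = -41
F (Max): max(-45, 29) = 29
G (Max): max(3, 29, -25) = 29
E (Min): min(29, 29) = 29
I (Max): max(5, -4) = 5
H (Min): min(5, 40, 47) = 5
B (Max): max(-41, 29, 5) = 29
K (Min): min(29, 24) = 24
M (Max): max(12, 45, -7) = 45
N (Max): max(18, -16, 33) = 33
L (Min): min(45, 33, -9) = -9
J (Max): max(24, -9) = 24
Root (Min): min(29, 24) = 24

24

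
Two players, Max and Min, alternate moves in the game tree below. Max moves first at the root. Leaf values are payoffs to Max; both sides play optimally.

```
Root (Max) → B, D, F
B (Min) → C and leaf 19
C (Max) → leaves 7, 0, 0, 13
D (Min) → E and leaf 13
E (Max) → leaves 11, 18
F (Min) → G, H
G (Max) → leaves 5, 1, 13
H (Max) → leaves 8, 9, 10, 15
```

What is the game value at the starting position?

C (Max): max(7, 0, 0, 13) = 13
B (Min): min(13, 19) = 13
E (Max): max(11, 18) = 18
D (Min): min(18, 13) = 13
G (Max): max(5, 1, 13) = 13
H (Max): max(8, 9, 10, 15) = 15
F (Min): min(13, 15) = 13
Root (Max): max(13, 13, 13) = 13

13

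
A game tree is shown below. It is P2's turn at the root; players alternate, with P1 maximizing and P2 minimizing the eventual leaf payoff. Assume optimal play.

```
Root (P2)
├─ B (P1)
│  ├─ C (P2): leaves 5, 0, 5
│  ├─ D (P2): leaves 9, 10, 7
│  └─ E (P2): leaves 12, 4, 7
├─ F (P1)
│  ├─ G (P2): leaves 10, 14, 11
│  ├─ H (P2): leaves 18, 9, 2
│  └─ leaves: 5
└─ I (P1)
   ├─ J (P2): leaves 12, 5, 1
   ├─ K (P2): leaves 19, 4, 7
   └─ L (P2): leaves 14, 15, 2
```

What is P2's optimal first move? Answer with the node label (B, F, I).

C (P2): min(5, 0, 5) = 0
D (P2): min(9, 10, 7) = 7
E (P2): min(12, 4, 7) = 4
B (P1): max(0, 7, 4) = 7
G (P2): min(10, 14, 11) = 10
H (P2): min(18, 9, 2) = 2
F (P1): max(10, 2, 5) = 10
J (P2): min(12, 5, 1) = 1
K (P2): min(19, 4, 7) = 4
L (P2): min(14, 15, 2) = 2
I (P1): max(1, 4, 2) = 4
Root (P2): min(7, 10, 4) = 4
P2 picks the child with the lowest value: I (value 4).

I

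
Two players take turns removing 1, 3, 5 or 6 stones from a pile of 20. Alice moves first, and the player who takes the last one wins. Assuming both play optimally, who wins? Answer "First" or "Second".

Positions where the player to move wins (W) vs loses (L):
i:   0  1  2  3  4  5  6  7  8  9 10 11 12 13 14 15 16 17 18 19 20
     L  W  L  W  L  W  W  W  W  W  W  L  W  L  W  L  W  W  W  W  W
Position 20 is W, so the first player wins.

First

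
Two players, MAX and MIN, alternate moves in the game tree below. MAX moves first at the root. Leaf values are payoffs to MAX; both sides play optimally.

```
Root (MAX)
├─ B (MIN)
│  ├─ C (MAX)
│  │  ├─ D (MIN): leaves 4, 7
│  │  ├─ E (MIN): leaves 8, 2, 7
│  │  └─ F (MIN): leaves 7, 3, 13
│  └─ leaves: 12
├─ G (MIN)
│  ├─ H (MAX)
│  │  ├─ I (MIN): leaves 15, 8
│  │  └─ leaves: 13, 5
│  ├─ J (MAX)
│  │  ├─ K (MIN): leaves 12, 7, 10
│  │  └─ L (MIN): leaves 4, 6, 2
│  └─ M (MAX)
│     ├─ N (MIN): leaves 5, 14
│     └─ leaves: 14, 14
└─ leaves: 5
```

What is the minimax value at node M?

14

N: min(5, 14) = 5
M: max(5, 14, 14) = 14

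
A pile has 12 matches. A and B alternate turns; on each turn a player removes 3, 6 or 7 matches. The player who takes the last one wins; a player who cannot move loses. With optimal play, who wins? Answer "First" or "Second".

W/L table (W = player to move can force a win):
i:   0  1  2  3  4  5  6  7  8  9 10 11 12
     L  L  L  W  W  W  W  W  W  W  L  L  L
Position 12 is L, so the second player wins.

Second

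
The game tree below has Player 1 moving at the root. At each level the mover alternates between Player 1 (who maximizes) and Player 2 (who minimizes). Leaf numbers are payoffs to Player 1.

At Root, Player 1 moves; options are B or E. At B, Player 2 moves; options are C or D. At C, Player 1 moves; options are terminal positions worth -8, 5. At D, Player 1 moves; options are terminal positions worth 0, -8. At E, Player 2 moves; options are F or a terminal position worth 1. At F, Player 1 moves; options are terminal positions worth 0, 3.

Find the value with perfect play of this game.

1

C (Player 1): max(-8, 5) = 5
D (Player 1): max(0, -8) = 0
B (Player 2): min(5, 0) = 0
F (Player 1): max(0, 3) = 3
E (Player 2): min(3, 1) = 1
Root (Player 1): max(0, 1) = 1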